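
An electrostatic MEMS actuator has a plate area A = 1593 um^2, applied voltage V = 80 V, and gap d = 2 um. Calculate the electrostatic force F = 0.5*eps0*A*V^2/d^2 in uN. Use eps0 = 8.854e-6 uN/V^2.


Step 1: Identify parameters.
eps0 = 8.854e-6 uN/V^2, A = 1593 um^2, V = 80 V, d = 2 um
Step 2: Compute V^2 = 80^2 = 6400
Step 3: Compute d^2 = 2^2 = 4
Step 4: F = 0.5 * 8.854e-6 * 1593 * 6400 / 4
F = 11.284 uN


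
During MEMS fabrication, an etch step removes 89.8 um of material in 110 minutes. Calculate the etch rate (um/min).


Step 1: Etch rate = depth / time
Step 2: rate = 89.8 / 110
rate = 0.816 um/min


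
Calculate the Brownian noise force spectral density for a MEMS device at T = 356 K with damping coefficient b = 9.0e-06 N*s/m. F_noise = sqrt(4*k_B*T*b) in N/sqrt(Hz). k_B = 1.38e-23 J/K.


Step 1: Compute 4 * k_B * T * b
= 4 * 1.38e-23 * 356 * 9.0e-06
= 1.7686e-25 N^2/Hz
Step 2: F_noise = sqrt(1.7686e-25)
F_noise = 4.21e-13 N/sqrt(Hz)


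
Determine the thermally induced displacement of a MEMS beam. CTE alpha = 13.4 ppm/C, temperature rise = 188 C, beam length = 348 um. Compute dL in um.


Step 1: Convert CTE: alpha = 13.4 ppm/C = 13.4e-6 /C
Step 2: dL = 13.4e-6 * 188 * 348
dL = 0.8767 um


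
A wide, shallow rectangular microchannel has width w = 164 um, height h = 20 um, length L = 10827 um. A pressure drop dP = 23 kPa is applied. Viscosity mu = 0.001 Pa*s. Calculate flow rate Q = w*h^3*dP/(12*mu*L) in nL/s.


Step 1: Convert all dimensions to SI (meters).
w = 164e-6 m, h = 20e-6 m, L = 10827e-6 m, dP = 23e3 Pa
Step 2: Q = w * h^3 * dP / (12 * mu * L)
Q = 164e-6 * (20e-6)^3 * 23e3 / (12 * 0.001 * 10827e-6) = 2.3225886e-10 m^3/s
Step 3: Convert Q from m^3/s to nL/s (1 m^3 = 1e12 nL, so multiply by 1e12).
Q = 232.259 nL/s


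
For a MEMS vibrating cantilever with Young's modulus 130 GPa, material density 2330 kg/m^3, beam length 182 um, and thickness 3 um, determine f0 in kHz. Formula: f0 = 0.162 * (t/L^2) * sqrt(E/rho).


Step 1: Convert units to SI.
t_SI = 3e-6 m, L_SI = 182e-6 m
Step 2: Calculate sqrt(E/rho).
sqrt(130e9 / 2330) = 7469.54 m/s
Step 3: Compute f0.
f0 = 0.162 * 3e-6 / (182e-6)^2 * 7469.54 = 109594.1 Hz = 109.59 kHz


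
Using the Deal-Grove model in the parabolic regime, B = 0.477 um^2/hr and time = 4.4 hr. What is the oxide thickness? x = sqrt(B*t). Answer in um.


Step 1: Compute B*t = 0.477 * 4.4 = 2.0988
Step 2: x = sqrt(2.0988)
x = 1.449 um


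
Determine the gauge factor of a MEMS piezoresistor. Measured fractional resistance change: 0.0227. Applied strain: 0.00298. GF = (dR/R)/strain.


Step 1: Identify values.
dR/R = 0.0227, strain = 0.00298
Step 2: GF = (dR/R) / strain = 0.0227 / 0.00298
GF = 7.6


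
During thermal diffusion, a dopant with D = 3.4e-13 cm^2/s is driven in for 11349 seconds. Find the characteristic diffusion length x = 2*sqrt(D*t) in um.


Step 1: Compute D*t = 3.4e-13 * 11349 = 3.85866e-09 cm^2
Step 2: sqrt(D*t) = 6.21181e-05 cm
Step 3: x = 2 * 6.21181e-05 cm = 1.242362e-04 cm
Step 4: Convert to um (1 cm = 1e4 um): x = 1.242 um


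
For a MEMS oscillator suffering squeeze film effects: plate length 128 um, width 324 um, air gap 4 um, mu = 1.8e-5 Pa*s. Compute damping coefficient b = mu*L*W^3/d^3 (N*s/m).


Step 1: Convert to SI.
L = 128e-6 m, W = 324e-6 m, d = 4e-6 m
Step 2: W^3 = (324e-6)^3 = 3.40e-11 m^3
Step 3: d^3 = (4e-6)^3 = 6.40e-17 m^3
Step 4: b = 1.8e-5 * 128e-6 * 3.40e-11 / 6.40e-17
b = 1.22e-03 N*s/m


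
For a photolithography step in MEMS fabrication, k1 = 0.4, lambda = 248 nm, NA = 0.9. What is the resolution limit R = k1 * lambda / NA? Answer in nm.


Step 1: Identify values: k1 = 0.4, lambda = 248 nm, NA = 0.9
Step 2: R = k1 * lambda / NA
R = 0.4 * 248 / 0.9
R = 110.2 nm


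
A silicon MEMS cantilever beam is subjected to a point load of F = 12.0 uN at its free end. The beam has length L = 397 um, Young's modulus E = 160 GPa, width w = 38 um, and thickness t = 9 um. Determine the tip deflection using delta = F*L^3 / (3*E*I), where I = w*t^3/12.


Step 1: Calculate the second moment of area.
I = w * t^3 / 12 = 38 * 9^3 / 12 = 2308.5 um^4
Step 2: Convert E to consistent units (1 GPa = 1000 uN/um^2).
E = 160 GPa = 160000 uN/um^2
Step 3: Calculate tip deflection.
delta = F * L^3 / (3 * E * I)
delta = 12.0 * 397^3 / (3 * 160000 * 2308.5)
delta = 0.6776 um


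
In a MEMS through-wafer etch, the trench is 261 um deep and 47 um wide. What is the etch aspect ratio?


Step 1: AR = depth / width
Step 2: AR = 261 / 47
AR = 5.6


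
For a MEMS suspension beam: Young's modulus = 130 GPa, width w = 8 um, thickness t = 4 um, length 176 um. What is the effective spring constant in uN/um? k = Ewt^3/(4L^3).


Step 1: Convert E to consistent units (1 GPa = 1000 uN/um^2).
E = 130 GPa = 130000 uN/um^2
Step 2: Compute t^3 = 4^3 = 64
Step 3: Compute L^3 = 176^3 = 5451776
Step 4: k = 130000 * 8 * 64 / (4 * 5451776)
k = 3.0522 uN/um


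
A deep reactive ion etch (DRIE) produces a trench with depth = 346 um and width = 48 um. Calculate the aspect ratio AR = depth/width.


Step 1: AR = depth / width
Step 2: AR = 346 / 48
AR = 7.2


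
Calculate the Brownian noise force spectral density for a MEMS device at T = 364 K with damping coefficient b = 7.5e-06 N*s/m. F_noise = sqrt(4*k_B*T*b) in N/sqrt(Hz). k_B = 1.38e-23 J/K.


Step 1: Compute 4 * k_B * T * b
= 4 * 1.38e-23 * 364 * 7.5e-06
= 1.5070e-25 N^2/Hz
Step 2: F_noise = sqrt(1.5070e-25)
F_noise = 3.88e-13 N/sqrt(Hz)


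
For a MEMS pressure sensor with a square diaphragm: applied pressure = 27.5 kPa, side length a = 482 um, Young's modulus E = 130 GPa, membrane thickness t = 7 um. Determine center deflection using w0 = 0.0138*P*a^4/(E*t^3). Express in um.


Step 1: Convert pressure to compatible units (E is in GPa, so P in GPa).
P = 27.5 kPa = 27.5e-6 GPa
Step 2: Compute numerator: 0.0138 * P * a^4.
a^4 = 482^4 = 53974440976
numerator = 0.0138 * 27.5e-6 * 53974440976 = 2.04833e+04
Step 3: Compute denominator: E * t^3 = 130 * 7^3 = 44590
Step 4: w0 = numerator / denominator = 2.04833e+04 / 44590 = 0.4594 um


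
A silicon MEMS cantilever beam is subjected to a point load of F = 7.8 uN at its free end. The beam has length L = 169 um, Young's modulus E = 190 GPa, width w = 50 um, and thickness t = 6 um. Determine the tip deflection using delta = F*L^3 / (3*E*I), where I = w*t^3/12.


Step 1: Calculate the second moment of area.
I = w * t^3 / 12 = 50 * 6^3 / 12 = 900.0 um^4
Step 2: Convert E to consistent units (1 GPa = 1000 uN/um^2).
E = 190 GPa = 190000 uN/um^2
Step 3: Calculate tip deflection.
delta = F * L^3 / (3 * E * I)
delta = 7.8 * 169^3 / (3 * 190000 * 900.0)
delta = 0.0734 um


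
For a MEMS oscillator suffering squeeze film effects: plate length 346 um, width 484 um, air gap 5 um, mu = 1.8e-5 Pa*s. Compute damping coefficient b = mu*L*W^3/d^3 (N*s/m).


Step 1: Convert to SI.
L = 346e-6 m, W = 484e-6 m, d = 5e-6 m
Step 2: W^3 = (484e-6)^3 = 1.13e-10 m^3
Step 3: d^3 = (5e-6)^3 = 1.25e-16 m^3
Step 4: b = 1.8e-5 * 346e-6 * 1.13e-10 / 1.25e-16
b = 5.65e-03 N*s/m


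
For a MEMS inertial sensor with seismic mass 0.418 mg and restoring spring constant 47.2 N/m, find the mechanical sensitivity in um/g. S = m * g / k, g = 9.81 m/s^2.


Step 1: Convert mass: m = 0.418 mg = 4.18e-07 kg
Step 2: S = m * g / k = 4.18e-07 * 9.81 / 47.2
Step 3: S = 8.69e-08 m/g
Step 4: Convert to um/g: S = 0.087 um/g


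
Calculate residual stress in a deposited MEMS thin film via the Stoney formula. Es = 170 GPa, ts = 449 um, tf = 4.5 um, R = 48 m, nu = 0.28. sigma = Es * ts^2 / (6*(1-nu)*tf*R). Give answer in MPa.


Step 1: Compute numerator: Es * ts^2 = 170 * 449^2 = 34272170 (GPa*um^2)
Step 2: Compute denominator (R in um): 6*(1-nu)*tf*R = 6*0.72*4.5*48e6 = 933120000.0 (um^2)
Step 3: sigma (GPa) = 34272170 / 933120000.0 = 3.6729e-02 GPa
Step 4: Convert to MPa (x1000): sigma = 36.7 MPa


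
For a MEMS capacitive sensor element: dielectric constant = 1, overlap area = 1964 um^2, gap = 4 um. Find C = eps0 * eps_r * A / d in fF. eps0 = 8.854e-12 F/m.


Step 1: Convert area to m^2: A = 1964e-12 m^2
Step 2: Convert gap to m: d = 4e-6 m
Step 3: C = eps0 * eps_r * A / d
C = 8.854e-12 * 1 * 1964e-12 / 4e-6
Step 4: Convert to fF (multiply by 1e15).
C = 4.35 fF


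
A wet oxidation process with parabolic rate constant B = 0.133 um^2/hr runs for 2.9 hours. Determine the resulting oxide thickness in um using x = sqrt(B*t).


Step 1: Compute B*t = 0.133 * 2.9 = 0.3857
Step 2: x = sqrt(0.3857)
x = 0.621 um


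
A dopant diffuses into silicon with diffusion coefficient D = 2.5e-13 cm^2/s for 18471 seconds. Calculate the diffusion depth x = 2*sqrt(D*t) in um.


Step 1: Compute D*t = 2.5e-13 * 18471 = 4.61775e-09 cm^2
Step 2: sqrt(D*t) = 6.7954e-05 cm
Step 3: x = 2 * 6.7954e-05 cm = 1.35908e-04 cm
Step 4: Convert to um (1 cm = 1e4 um): x = 1.359 um


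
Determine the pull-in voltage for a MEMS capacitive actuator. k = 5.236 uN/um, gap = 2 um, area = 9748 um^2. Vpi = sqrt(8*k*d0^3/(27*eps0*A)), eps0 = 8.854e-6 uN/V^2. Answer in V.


Step 1: Compute numerator: 8 * k * d0^3 = 8 * 5.236 * 2^3 = 335.104
Step 2: Compute denominator: 27 * eps0 * A = 27 * 8.854e-6 * 9748 = 2.330337
Step 3: Vpi = sqrt(335.104 / 2.330337)
Vpi = 11.99 V


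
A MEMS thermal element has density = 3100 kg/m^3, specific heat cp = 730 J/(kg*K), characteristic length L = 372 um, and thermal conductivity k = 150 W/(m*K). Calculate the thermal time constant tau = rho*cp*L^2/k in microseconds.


Step 1: Convert L to m: L = 372e-6 m
Step 2: L^2 = (372e-6)^2 = 1.38384e-07 m^2
Step 3: tau = 3100 * 730 * 1.38384e-07 / 150 = 2.08775328e-03 s
Step 4: Convert to microseconds (multiply by 1e6).
tau = 2087.753 us


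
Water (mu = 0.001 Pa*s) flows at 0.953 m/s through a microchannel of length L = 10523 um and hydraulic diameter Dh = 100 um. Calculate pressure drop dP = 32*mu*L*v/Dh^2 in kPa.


Step 1: Convert to SI: L = 10523e-6 m, Dh = 100e-6 m
Step 2: dP = 32 * 0.001 * 10523e-6 * 0.953 / (100e-6)^2
Step 3: dP = 32090.94 Pa
Step 4: Convert to kPa: dP = 32.09 kPa


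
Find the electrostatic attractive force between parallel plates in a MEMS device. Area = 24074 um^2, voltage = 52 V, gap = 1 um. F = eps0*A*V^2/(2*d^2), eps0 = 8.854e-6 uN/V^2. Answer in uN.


Step 1: Identify parameters.
eps0 = 8.854e-6 uN/V^2, A = 24074 um^2, V = 52 V, d = 1 um
Step 2: Compute V^2 = 52^2 = 2704
Step 3: Compute d^2 = 1^2 = 1
Step 4: F = 0.5 * 8.854e-6 * 24074 * 2704 / 1
F = 288.18 uN


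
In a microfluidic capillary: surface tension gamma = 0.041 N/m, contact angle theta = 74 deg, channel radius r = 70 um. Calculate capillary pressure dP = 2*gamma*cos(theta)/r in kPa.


Step 1: cos(74 deg) = 0.2756
Step 2: Convert r to m: r = 70e-6 m
Step 3: dP = 2 * 0.041 * 0.2756 / 70e-6 = 322.8 Pa
Step 4: Convert Pa to kPa (divide by 1000).
dP = 0.32 kPa


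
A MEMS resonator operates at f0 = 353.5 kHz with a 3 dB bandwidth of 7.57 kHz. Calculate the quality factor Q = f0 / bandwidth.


Step 1: Q = f0 / bandwidth
Step 2: Q = 353.5 / 7.57
Q = 46.7


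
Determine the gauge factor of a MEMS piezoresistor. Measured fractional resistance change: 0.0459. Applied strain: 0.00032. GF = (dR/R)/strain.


Step 1: Identify values.
dR/R = 0.0459, strain = 0.00032
Step 2: GF = (dR/R) / strain = 0.0459 / 0.00032
GF = 143.4


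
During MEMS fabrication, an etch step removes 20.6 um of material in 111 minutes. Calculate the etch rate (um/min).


Step 1: Etch rate = depth / time
Step 2: rate = 20.6 / 111
rate = 0.186 um/min


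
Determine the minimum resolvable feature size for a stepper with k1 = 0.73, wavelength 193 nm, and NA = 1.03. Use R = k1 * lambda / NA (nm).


Step 1: Identify values: k1 = 0.73, lambda = 193 nm, NA = 1.03
Step 2: R = k1 * lambda / NA
R = 0.73 * 193 / 1.03
R = 136.8 nm


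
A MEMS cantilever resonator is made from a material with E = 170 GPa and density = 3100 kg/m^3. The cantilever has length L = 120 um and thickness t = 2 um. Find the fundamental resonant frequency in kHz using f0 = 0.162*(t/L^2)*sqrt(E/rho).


Step 1: Convert units to SI.
t_SI = 2e-6 m, L_SI = 120e-6 m
Step 2: Calculate sqrt(E/rho).
sqrt(170e9 / 3100) = 7405.32 m/s
Step 3: Compute f0.
f0 = 0.162 * 2e-6 / (120e-6)^2 * 7405.32 = 166619.7 Hz = 166.62 kHz


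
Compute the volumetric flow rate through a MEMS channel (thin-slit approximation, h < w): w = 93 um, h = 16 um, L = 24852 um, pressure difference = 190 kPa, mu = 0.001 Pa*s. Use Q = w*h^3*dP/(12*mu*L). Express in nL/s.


Step 1: Convert all dimensions to SI (meters).
w = 93e-6 m, h = 16e-6 m, L = 24852e-6 m, dP = 190e3 Pa
Step 2: Q = w * h^3 * dP / (12 * mu * L)
Q = 93e-6 * (16e-6)^3 * 190e3 / (12 * 0.001 * 24852e-6) = 2.4269113e-10 m^3/s
Step 3: Convert Q from m^3/s to nL/s (1 m^3 = 1e12 nL, so multiply by 1e12).
Q = 242.691 nL/s


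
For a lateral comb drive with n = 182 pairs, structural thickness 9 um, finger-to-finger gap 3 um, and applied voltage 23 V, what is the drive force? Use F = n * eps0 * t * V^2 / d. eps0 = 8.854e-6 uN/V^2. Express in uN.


Step 1: Parameters: n=182, eps0=8.854e-6 uN/V^2, t=9 um, V=23 V, d=3 um
Step 2: V^2 = 529
Step 3: F = 182 * 8.854e-6 * 9 * 529 / 3
F = 2.557 uN


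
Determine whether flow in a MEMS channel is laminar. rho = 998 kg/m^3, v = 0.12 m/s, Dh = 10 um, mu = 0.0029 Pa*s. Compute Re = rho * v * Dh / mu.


Step 1: Convert Dh to meters: Dh = 10e-6 m
Step 2: Re = rho * v * Dh / mu
Re = 998 * 0.12 * 10e-6 / 0.0029
Re = 0.413
Since Re = 0.413 is below ~2300, the flow is laminar.


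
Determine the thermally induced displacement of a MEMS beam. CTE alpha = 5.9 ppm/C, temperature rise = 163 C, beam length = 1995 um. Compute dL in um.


Step 1: Convert CTE: alpha = 5.9 ppm/C = 5.9e-6 /C
Step 2: dL = 5.9e-6 * 163 * 1995
dL = 1.9186 um


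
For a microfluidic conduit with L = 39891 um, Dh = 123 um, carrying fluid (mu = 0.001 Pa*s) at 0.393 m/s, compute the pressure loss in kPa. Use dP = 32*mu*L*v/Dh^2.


Step 1: Convert to SI: L = 39891e-6 m, Dh = 123e-6 m
Step 2: dP = 32 * 0.001 * 39891e-6 * 0.393 / (123e-6)^2
Step 3: dP = 33159.44 Pa
Step 4: Convert to kPa: dP = 33.16 kPa


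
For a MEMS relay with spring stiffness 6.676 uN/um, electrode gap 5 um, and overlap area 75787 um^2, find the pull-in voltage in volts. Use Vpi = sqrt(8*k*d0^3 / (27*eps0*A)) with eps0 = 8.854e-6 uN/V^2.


Step 1: Compute numerator: 8 * k * d0^3 = 8 * 6.676 * 5^3 = 6676.0
Step 2: Compute denominator: 27 * eps0 * A = 27 * 8.854e-6 * 75787 = 18.117489
Step 3: Vpi = sqrt(6676.0 / 18.117489)
Vpi = 19.2 V


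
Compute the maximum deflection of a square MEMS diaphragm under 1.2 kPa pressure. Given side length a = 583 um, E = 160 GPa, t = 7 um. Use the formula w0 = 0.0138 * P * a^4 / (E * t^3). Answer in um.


Step 1: Convert pressure to compatible units (E is in GPa, so P in GPa).
P = 1.2 kPa = 1.2e-6 GPa
Step 2: Compute numerator: 0.0138 * P * a^4.
a^4 = 583^4 = 115524532321
numerator = 0.0138 * 1.2e-6 * 115524532321 = 1.9131e+03
Step 3: Compute denominator: E * t^3 = 160 * 7^3 = 54880
Step 4: w0 = numerator / denominator = 1.9131e+03 / 54880 = 0.0349 um


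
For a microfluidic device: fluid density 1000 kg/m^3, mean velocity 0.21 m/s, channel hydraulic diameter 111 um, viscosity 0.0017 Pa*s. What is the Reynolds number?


Step 1: Convert Dh to meters: Dh = 111e-6 m
Step 2: Re = rho * v * Dh / mu
Re = 1000 * 0.21 * 111e-6 / 0.0017
Re = 13.712


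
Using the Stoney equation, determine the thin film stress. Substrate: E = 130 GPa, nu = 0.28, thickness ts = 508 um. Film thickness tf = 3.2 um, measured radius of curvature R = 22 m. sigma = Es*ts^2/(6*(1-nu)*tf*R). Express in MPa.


Step 1: Compute numerator: Es * ts^2 = 130 * 508^2 = 33548320 (GPa*um^2)
Step 2: Compute denominator (R in um): 6*(1-nu)*tf*R = 6*0.72*3.2*22e6 = 304128000.0 (um^2)
Step 3: sigma (GPa) = 33548320 / 304128000.0 = 1.1031e-01 GPa
Step 4: Convert to MPa (x1000): sigma = 110.3 MPa


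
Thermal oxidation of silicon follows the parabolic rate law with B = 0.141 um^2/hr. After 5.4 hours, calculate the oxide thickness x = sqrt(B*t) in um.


Step 1: Compute B*t = 0.141 * 5.4 = 0.7614
Step 2: x = sqrt(0.7614)
x = 0.873 um


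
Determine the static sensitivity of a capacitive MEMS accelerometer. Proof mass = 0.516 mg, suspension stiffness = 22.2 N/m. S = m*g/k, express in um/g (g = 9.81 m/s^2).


Step 1: Convert mass: m = 0.516 mg = 5.16e-07 kg
Step 2: S = m * g / k = 5.16e-07 * 9.81 / 22.2
Step 3: S = 2.28e-07 m/g
Step 4: Convert to um/g: S = 0.228 um/g


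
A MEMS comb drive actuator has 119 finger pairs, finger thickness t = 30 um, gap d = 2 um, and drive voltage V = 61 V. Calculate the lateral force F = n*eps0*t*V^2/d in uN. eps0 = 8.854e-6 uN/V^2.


Step 1: Parameters: n=119, eps0=8.854e-6 uN/V^2, t=30 um, V=61 V, d=2 um
Step 2: V^2 = 3721
Step 3: F = 119 * 8.854e-6 * 30 * 3721 / 2
F = 58.808 uN


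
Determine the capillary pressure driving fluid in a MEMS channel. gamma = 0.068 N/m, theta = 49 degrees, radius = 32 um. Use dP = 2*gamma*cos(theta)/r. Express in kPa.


Step 1: cos(49 deg) = 0.6561
Step 2: Convert r to m: r = 32e-6 m
Step 3: dP = 2 * 0.068 * 0.6561 / 32e-6 = 2788.4 Pa
Step 4: Convert Pa to kPa (divide by 1000).
dP = 2.79 kPa


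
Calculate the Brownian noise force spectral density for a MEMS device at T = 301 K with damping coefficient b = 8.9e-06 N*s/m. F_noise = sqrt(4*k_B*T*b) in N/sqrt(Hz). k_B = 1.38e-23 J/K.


Step 1: Compute 4 * k_B * T * b
= 4 * 1.38e-23 * 301 * 8.9e-06
= 1.4788e-25 N^2/Hz
Step 2: F_noise = sqrt(1.4788e-25)
F_noise = 3.85e-13 N/sqrt(Hz)


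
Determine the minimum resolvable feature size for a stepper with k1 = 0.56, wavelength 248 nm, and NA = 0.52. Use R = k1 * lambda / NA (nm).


Step 1: Identify values: k1 = 0.56, lambda = 248 nm, NA = 0.52
Step 2: R = k1 * lambda / NA
R = 0.56 * 248 / 0.52
R = 267.1 nm


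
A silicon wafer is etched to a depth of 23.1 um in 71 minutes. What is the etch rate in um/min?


Step 1: Etch rate = depth / time
Step 2: rate = 23.1 / 71
rate = 0.325 um/min


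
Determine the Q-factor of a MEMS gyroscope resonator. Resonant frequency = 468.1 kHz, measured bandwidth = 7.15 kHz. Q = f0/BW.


Step 1: Q = f0 / bandwidth
Step 2: Q = 468.1 / 7.15
Q = 65.5


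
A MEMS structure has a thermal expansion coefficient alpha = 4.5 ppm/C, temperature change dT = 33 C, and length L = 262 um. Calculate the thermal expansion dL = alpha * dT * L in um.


Step 1: Convert CTE: alpha = 4.5 ppm/C = 4.5e-6 /C
Step 2: dL = 4.5e-6 * 33 * 262
dL = 0.0389 um


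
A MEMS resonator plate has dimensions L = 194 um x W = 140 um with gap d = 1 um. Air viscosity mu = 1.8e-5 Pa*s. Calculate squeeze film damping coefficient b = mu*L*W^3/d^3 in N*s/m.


Step 1: Convert to SI.
L = 194e-6 m, W = 140e-6 m, d = 1e-6 m
Step 2: W^3 = (140e-6)^3 = 2.74e-12 m^3
Step 3: d^3 = (1e-6)^3 = 1.00e-18 m^3
Step 4: b = 1.8e-5 * 194e-6 * 2.74e-12 / 1.00e-18
b = 9.58e-03 N*s/m


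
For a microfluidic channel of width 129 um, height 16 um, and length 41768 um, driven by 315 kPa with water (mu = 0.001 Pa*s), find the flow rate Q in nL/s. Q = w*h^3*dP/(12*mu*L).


Step 1: Convert all dimensions to SI (meters).
w = 129e-6 m, h = 16e-6 m, L = 41768e-6 m, dP = 315e3 Pa
Step 2: Q = w * h^3 * dP / (12 * mu * L)
Q = 129e-6 * (16e-6)^3 * 315e3 / (12 * 0.001 * 41768e-6) = 3.3207432e-10 m^3/s
Step 3: Convert Q from m^3/s to nL/s (1 m^3 = 1e12 nL, so multiply by 1e12).
Q = 332.074 nL/s


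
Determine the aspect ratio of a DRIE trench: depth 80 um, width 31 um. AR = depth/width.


Step 1: AR = depth / width
Step 2: AR = 80 / 31
AR = 2.6


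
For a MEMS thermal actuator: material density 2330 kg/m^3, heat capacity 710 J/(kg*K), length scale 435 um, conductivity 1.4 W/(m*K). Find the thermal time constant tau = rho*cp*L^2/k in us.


Step 1: Convert L to m: L = 435e-6 m
Step 2: L^2 = (435e-6)^2 = 1.89225e-07 m^2
Step 3: tau = 2330 * 710 * 1.89225e-07 / 1.4 = 2.235963696e-01 s
Step 4: Convert to microseconds (multiply by 1e6).
tau = 223596.37 us


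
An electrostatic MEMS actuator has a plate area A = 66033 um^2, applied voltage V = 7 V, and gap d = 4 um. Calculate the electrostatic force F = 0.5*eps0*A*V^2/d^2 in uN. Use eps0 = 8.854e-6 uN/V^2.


Step 1: Identify parameters.
eps0 = 8.854e-6 uN/V^2, A = 66033 um^2, V = 7 V, d = 4 um
Step 2: Compute V^2 = 7^2 = 49
Step 3: Compute d^2 = 4^2 = 16
Step 4: F = 0.5 * 8.854e-6 * 66033 * 49 / 16
F = 0.895 uN


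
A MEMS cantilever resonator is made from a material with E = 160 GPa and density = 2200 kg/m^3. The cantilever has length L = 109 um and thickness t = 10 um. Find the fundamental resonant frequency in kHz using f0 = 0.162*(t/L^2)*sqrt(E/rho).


Step 1: Convert units to SI.
t_SI = 10e-6 m, L_SI = 109e-6 m
Step 2: Calculate sqrt(E/rho).
sqrt(160e9 / 2200) = 8528.03 m/s
Step 3: Compute f0.
f0 = 0.162 * 10e-6 / (109e-6)^2 * 8528.03 = 1162815.3 Hz = 1162.82 kHz


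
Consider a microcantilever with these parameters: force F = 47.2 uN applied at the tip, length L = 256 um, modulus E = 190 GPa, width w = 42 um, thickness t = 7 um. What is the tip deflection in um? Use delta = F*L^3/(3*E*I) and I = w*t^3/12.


Step 1: Calculate the second moment of area.
I = w * t^3 / 12 = 42 * 7^3 / 12 = 1200.5 um^4
Step 2: Convert E to consistent units (1 GPa = 1000 uN/um^2).
E = 190 GPa = 190000 uN/um^2
Step 3: Calculate tip deflection.
delta = F * L^3 / (3 * E * I)
delta = 47.2 * 256^3 / (3 * 190000 * 1200.5)
delta = 1.1572 um


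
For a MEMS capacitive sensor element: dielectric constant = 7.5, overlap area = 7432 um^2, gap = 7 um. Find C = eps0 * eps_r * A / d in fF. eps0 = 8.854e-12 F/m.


Step 1: Convert area to m^2: A = 7432e-12 m^2
Step 2: Convert gap to m: d = 7e-6 m
Step 3: C = eps0 * eps_r * A / d
C = 8.854e-12 * 7.5 * 7432e-12 / 7e-6
Step 4: Convert to fF (multiply by 1e15).
C = 70.5 fF


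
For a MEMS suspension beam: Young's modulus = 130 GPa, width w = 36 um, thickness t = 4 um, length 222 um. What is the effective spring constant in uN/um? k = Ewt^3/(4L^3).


Step 1: Convert E to consistent units (1 GPa = 1000 uN/um^2).
E = 130 GPa = 130000 uN/um^2
Step 2: Compute t^3 = 4^3 = 64
Step 3: Compute L^3 = 222^3 = 10941048
Step 4: k = 130000 * 36 * 64 / (4 * 10941048)
k = 6.844 uN/um


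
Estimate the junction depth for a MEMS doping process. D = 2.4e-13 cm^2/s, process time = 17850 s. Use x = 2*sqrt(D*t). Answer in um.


Step 1: Compute D*t = 2.4e-13 * 17850 = 4.284e-09 cm^2
Step 2: sqrt(D*t) = 6.54523e-05 cm
Step 3: x = 2 * 6.54523e-05 cm = 1.309046e-04 cm
Step 4: Convert to um (1 cm = 1e4 um): x = 1.309 um


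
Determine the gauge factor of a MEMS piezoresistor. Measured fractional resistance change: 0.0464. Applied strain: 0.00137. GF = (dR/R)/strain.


Step 1: Identify values.
dR/R = 0.0464, strain = 0.00137
Step 2: GF = (dR/R) / strain = 0.0464 / 0.00137
GF = 33.9


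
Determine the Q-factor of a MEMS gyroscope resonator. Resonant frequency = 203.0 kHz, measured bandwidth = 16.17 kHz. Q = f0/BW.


Step 1: Q = f0 / bandwidth
Step 2: Q = 203.0 / 16.17
Q = 12.6


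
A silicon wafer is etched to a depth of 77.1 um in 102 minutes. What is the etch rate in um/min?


Step 1: Etch rate = depth / time
Step 2: rate = 77.1 / 102
rate = 0.756 um/min


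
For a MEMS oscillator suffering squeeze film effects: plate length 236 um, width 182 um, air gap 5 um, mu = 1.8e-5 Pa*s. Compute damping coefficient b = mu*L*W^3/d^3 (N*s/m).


Step 1: Convert to SI.
L = 236e-6 m, W = 182e-6 m, d = 5e-6 m
Step 2: W^3 = (182e-6)^3 = 6.03e-12 m^3
Step 3: d^3 = (5e-6)^3 = 1.25e-16 m^3
Step 4: b = 1.8e-5 * 236e-6 * 6.03e-12 / 1.25e-16
b = 2.05e-04 N*s/m


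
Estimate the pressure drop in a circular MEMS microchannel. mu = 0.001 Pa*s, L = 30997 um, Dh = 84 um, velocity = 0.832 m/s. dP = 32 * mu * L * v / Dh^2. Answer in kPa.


Step 1: Convert to SI: L = 30997e-6 m, Dh = 84e-6 m
Step 2: dP = 32 * 0.001 * 30997e-6 * 0.832 / (84e-6)^2
Step 3: dP = 116959.20 Pa
Step 4: Convert to kPa: dP = 116.96 kPa


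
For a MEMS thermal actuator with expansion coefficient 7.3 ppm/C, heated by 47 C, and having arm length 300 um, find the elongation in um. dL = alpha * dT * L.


Step 1: Convert CTE: alpha = 7.3 ppm/C = 7.3e-6 /C
Step 2: dL = 7.3e-6 * 47 * 300
dL = 0.1029 um


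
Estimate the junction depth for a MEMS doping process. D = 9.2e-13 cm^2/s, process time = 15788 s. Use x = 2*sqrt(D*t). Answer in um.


Step 1: Compute D*t = 9.2e-13 * 15788 = 1.452496e-08 cm^2
Step 2: sqrt(D*t) = 1.2052e-04 cm
Step 3: x = 2 * 1.2052e-04 cm = 2.4104e-04 cm
Step 4: Convert to um (1 cm = 1e4 um): x = 2.41 um


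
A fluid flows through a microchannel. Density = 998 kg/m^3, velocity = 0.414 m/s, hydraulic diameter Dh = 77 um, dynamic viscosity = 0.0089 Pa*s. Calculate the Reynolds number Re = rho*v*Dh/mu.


Step 1: Convert Dh to meters: Dh = 77e-6 m
Step 2: Re = rho * v * Dh / mu
Re = 998 * 0.414 * 77e-6 / 0.0089
Re = 3.575


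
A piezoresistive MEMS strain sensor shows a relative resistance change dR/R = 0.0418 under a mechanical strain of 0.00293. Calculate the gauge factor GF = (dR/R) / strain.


Step 1: Identify values.
dR/R = 0.0418, strain = 0.00293
Step 2: GF = (dR/R) / strain = 0.0418 / 0.00293
GF = 14.3


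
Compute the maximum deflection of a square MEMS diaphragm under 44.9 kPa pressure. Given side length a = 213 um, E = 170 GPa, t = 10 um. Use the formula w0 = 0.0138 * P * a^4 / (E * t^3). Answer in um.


Step 1: Convert pressure to compatible units (E is in GPa, so P in GPa).
P = 44.9 kPa = 44.9e-6 GPa
Step 2: Compute numerator: 0.0138 * P * a^4.
a^4 = 213^4 = 2058346161
numerator = 0.0138 * 44.9e-6 * 2058346161 = 1.275e+03
Step 3: Compute denominator: E * t^3 = 170 * 10^3 = 170000
Step 4: w0 = numerator / denominator = 1.275e+03 / 170000 = 0.0075 um


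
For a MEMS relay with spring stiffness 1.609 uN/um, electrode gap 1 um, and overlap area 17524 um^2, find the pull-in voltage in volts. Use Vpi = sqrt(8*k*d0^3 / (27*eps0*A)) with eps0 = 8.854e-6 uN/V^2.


Step 1: Compute numerator: 8 * k * d0^3 = 8 * 1.609 * 1^3 = 12.872
Step 2: Compute denominator: 27 * eps0 * A = 27 * 8.854e-6 * 17524 = 4.189252
Step 3: Vpi = sqrt(12.872 / 4.189252)
Vpi = 1.75 V


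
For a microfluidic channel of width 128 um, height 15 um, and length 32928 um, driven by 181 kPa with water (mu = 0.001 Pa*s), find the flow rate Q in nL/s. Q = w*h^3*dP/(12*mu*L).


Step 1: Convert all dimensions to SI (meters).
w = 128e-6 m, h = 15e-6 m, L = 32928e-6 m, dP = 181e3 Pa
Step 2: Q = w * h^3 * dP / (12 * mu * L)
Q = 128e-6 * (15e-6)^3 * 181e3 / (12 * 0.001 * 32928e-6) = 1.978863e-10 m^3/s
Step 3: Convert Q from m^3/s to nL/s (1 m^3 = 1e12 nL, so multiply by 1e12).
Q = 197.886 nL/s


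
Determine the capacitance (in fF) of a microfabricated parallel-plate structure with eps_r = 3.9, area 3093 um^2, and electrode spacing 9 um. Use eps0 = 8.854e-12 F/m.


Step 1: Convert area to m^2: A = 3093e-12 m^2
Step 2: Convert gap to m: d = 9e-6 m
Step 3: C = eps0 * eps_r * A / d
C = 8.854e-12 * 3.9 * 3093e-12 / 9e-6
Step 4: Convert to fF (multiply by 1e15).
C = 11.87 fF


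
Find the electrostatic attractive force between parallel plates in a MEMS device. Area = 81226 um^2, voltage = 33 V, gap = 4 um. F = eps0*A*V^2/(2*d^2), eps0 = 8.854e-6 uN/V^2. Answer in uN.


Step 1: Identify parameters.
eps0 = 8.854e-6 uN/V^2, A = 81226 um^2, V = 33 V, d = 4 um
Step 2: Compute V^2 = 33^2 = 1089
Step 3: Compute d^2 = 4^2 = 16
Step 4: F = 0.5 * 8.854e-6 * 81226 * 1089 / 16
F = 24.474 uN


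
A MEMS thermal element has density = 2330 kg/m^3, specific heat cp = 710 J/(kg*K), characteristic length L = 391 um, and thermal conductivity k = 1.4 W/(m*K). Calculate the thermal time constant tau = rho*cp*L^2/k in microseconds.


Step 1: Convert L to m: L = 391e-6 m
Step 2: L^2 = (391e-6)^2 = 1.52881e-07 m^2
Step 3: tau = 2330 * 710 * 1.52881e-07 / 1.4 = 1.8065074164e-01 s
Step 4: Convert to microseconds (multiply by 1e6).
tau = 180650.742 us


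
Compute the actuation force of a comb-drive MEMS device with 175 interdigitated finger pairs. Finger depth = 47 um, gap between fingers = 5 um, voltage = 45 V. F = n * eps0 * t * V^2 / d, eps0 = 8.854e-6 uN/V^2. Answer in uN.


Step 1: Parameters: n=175, eps0=8.854e-6 uN/V^2, t=47 um, V=45 V, d=5 um
Step 2: V^2 = 2025
Step 3: F = 175 * 8.854e-6 * 47 * 2025 / 5
F = 29.494 uN


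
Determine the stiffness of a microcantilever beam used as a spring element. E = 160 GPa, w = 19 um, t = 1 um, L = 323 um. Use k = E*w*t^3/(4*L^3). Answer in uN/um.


Step 1: Convert E to consistent units (1 GPa = 1000 uN/um^2).
E = 160 GPa = 160000 uN/um^2
Step 2: Compute t^3 = 1^3 = 1
Step 3: Compute L^3 = 323^3 = 33698267
Step 4: k = 160000 * 19 * 1 / (4 * 33698267)
k = 0.0226 uN/um


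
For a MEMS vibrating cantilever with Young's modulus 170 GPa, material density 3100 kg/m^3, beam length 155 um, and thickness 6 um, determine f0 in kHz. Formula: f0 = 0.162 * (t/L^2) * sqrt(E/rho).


Step 1: Convert units to SI.
t_SI = 6e-6 m, L_SI = 155e-6 m
Step 2: Calculate sqrt(E/rho).
sqrt(170e9 / 3100) = 7405.32 m/s
Step 3: Compute f0.
f0 = 0.162 * 6e-6 / (155e-6)^2 * 7405.32 = 299603.4 Hz = 299.6 kHz


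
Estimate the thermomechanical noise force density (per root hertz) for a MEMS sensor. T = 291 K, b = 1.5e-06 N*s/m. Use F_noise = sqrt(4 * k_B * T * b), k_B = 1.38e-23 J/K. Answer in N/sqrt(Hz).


Step 1: Compute 4 * k_B * T * b
= 4 * 1.38e-23 * 291 * 1.5e-06
= 2.4095e-26 N^2/Hz
Step 2: F_noise = sqrt(2.4095e-26)
F_noise = 1.55e-13 N/sqrt(Hz)


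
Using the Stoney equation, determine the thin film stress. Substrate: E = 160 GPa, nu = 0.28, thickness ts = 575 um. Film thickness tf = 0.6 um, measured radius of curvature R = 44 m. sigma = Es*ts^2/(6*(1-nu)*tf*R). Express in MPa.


Step 1: Compute numerator: Es * ts^2 = 160 * 575^2 = 52900000 (GPa*um^2)
Step 2: Compute denominator (R in um): 6*(1-nu)*tf*R = 6*0.72*0.6*44e6 = 114048000.0 (um^2)
Step 3: sigma (GPa) = 52900000 / 114048000.0 = 4.6384e-01 GPa
Step 4: Convert to MPa (x1000): sigma = 463.8 MPa


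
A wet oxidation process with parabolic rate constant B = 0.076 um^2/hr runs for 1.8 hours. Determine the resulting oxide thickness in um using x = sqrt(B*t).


Step 1: Compute B*t = 0.076 * 1.8 = 0.1368
Step 2: x = sqrt(0.1368)
x = 0.37 um


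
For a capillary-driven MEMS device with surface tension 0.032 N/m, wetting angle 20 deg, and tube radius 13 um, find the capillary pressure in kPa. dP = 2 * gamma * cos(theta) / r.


Step 1: cos(20 deg) = 0.9397
Step 2: Convert r to m: r = 13e-6 m
Step 3: dP = 2 * 0.032 * 0.9397 / 13e-6 = 4626.2 Pa
Step 4: Convert Pa to kPa (divide by 1000).
dP = 4.63 kPa


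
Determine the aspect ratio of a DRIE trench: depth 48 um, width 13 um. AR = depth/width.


Step 1: AR = depth / width
Step 2: AR = 48 / 13
AR = 3.7


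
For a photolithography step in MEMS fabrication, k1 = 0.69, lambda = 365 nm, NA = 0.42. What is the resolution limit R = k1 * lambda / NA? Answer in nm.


Step 1: Identify values: k1 = 0.69, lambda = 365 nm, NA = 0.42
Step 2: R = k1 * lambda / NA
R = 0.69 * 365 / 0.42
R = 599.6 nm


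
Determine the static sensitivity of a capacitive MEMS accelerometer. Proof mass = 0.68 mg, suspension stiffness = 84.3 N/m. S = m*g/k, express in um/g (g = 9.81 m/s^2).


Step 1: Convert mass: m = 0.68 mg = 6.80e-07 kg
Step 2: S = m * g / k = 6.80e-07 * 9.81 / 84.3
Step 3: S = 7.91e-08 m/g
Step 4: Convert to um/g: S = 0.079 um/g


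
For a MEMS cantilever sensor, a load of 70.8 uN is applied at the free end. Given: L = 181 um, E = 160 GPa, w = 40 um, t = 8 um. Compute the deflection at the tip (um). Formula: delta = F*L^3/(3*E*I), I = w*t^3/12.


Step 1: Calculate the second moment of area.
I = w * t^3 / 12 = 40 * 8^3 / 12 = 1706.6667 um^4
Step 2: Convert E to consistent units (1 GPa = 1000 uN/um^2).
E = 160 GPa = 160000 uN/um^2
Step 3: Calculate tip deflection.
delta = F * L^3 / (3 * E * I)
delta = 70.8 * 181^3 / (3 * 160000 * 1706.6667)
delta = 0.5125 um


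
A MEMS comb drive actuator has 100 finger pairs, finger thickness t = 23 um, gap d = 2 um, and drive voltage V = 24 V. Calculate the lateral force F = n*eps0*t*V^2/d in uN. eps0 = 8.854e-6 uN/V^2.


Step 1: Parameters: n=100, eps0=8.854e-6 uN/V^2, t=23 um, V=24 V, d=2 um
Step 2: V^2 = 576
Step 3: F = 100 * 8.854e-6 * 23 * 576 / 2
F = 5.865 uN


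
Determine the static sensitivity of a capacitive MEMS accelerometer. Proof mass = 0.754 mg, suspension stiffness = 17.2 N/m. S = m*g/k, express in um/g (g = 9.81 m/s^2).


Step 1: Convert mass: m = 0.754 mg = 7.54e-07 kg
Step 2: S = m * g / k = 7.54e-07 * 9.81 / 17.2
Step 3: S = 4.30e-07 m/g
Step 4: Convert to um/g: S = 0.43 um/g


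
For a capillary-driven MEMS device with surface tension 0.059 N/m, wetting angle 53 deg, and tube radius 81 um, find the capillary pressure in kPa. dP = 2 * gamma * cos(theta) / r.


Step 1: cos(53 deg) = 0.6018
Step 2: Convert r to m: r = 81e-6 m
Step 3: dP = 2 * 0.059 * 0.6018 / 81e-6 = 876.7 Pa
Step 4: Convert Pa to kPa (divide by 1000).
dP = 0.88 kPa


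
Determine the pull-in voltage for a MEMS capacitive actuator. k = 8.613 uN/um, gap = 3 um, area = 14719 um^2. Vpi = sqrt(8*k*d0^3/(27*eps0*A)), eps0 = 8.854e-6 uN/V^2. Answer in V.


Step 1: Compute numerator: 8 * k * d0^3 = 8 * 8.613 * 3^3 = 1860.408
Step 2: Compute denominator: 27 * eps0 * A = 27 * 8.854e-6 * 14719 = 3.518695
Step 3: Vpi = sqrt(1860.408 / 3.518695)
Vpi = 22.99 V


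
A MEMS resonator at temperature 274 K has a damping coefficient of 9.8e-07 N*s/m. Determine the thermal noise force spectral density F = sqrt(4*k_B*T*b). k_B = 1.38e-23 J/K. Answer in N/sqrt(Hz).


Step 1: Compute 4 * k_B * T * b
= 4 * 1.38e-23 * 274 * 9.8e-07
= 1.4822e-26 N^2/Hz
Step 2: F_noise = sqrt(1.4822e-26)
F_noise = 1.22e-13 N/sqrt(Hz)


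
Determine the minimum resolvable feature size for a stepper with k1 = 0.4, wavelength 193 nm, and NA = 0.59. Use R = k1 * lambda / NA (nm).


Step 1: Identify values: k1 = 0.4, lambda = 193 nm, NA = 0.59
Step 2: R = k1 * lambda / NA
R = 0.4 * 193 / 0.59
R = 130.8 nm


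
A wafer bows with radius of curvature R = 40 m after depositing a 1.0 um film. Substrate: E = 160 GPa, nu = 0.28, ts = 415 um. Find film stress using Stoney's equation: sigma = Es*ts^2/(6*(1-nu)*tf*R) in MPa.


Step 1: Compute numerator: Es * ts^2 = 160 * 415^2 = 27556000 (GPa*um^2)
Step 2: Compute denominator (R in um): 6*(1-nu)*tf*R = 6*0.72*1.0*40e6 = 172800000.0 (um^2)
Step 3: sigma (GPa) = 27556000 / 172800000.0 = 1.59468e-01 GPa
Step 4: Convert to MPa (x1000): sigma = 159.5 MPa


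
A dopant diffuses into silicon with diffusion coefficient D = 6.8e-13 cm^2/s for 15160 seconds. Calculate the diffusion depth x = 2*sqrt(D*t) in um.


Step 1: Compute D*t = 6.8e-13 * 15160 = 1.03088e-08 cm^2
Step 2: sqrt(D*t) = 1.01532e-04 cm
Step 3: x = 2 * 1.01532e-04 cm = 2.03064e-04 cm
Step 4: Convert to um (1 cm = 1e4 um): x = 2.031 um


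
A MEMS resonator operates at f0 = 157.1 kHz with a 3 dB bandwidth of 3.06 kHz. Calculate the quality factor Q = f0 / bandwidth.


Step 1: Q = f0 / bandwidth
Step 2: Q = 157.1 / 3.06
Q = 51.3


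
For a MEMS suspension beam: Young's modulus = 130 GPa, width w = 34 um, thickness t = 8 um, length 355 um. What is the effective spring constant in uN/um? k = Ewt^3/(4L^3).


Step 1: Convert E to consistent units (1 GPa = 1000 uN/um^2).
E = 130 GPa = 130000 uN/um^2
Step 2: Compute t^3 = 8^3 = 512
Step 3: Compute L^3 = 355^3 = 44738875
Step 4: k = 130000 * 34 * 512 / (4 * 44738875)
k = 12.6458 uN/um


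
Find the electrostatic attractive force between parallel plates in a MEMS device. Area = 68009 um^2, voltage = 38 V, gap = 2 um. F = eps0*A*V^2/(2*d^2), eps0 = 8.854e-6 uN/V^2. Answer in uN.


Step 1: Identify parameters.
eps0 = 8.854e-6 uN/V^2, A = 68009 um^2, V = 38 V, d = 2 um
Step 2: Compute V^2 = 38^2 = 1444
Step 3: Compute d^2 = 2^2 = 4
Step 4: F = 0.5 * 8.854e-6 * 68009 * 1444 / 4
F = 108.688 uN


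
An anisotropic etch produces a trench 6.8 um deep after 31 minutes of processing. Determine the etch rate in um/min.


Step 1: Etch rate = depth / time
Step 2: rate = 6.8 / 31
rate = 0.219 um/min


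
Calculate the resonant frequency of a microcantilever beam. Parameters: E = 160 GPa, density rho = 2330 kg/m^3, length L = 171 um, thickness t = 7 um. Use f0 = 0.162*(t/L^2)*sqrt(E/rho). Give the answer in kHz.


Step 1: Convert units to SI.
t_SI = 7e-6 m, L_SI = 171e-6 m
Step 2: Calculate sqrt(E/rho).
sqrt(160e9 / 2330) = 8286.71 m/s
Step 3: Compute f0.
f0 = 0.162 * 7e-6 / (171e-6)^2 * 8286.71 = 321368.3 Hz = 321.37 kHz


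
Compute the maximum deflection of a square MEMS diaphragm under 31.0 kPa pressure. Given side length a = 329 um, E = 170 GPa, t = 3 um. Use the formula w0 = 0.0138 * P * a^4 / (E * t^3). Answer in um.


Step 1: Convert pressure to compatible units (E is in GPa, so P in GPa).
P = 31.0 kPa = 31.0e-6 GPa
Step 2: Compute numerator: 0.0138 * P * a^4.
a^4 = 329^4 = 11716114081
numerator = 0.0138 * 31.0e-6 * 11716114081 = 5.01215e+03
Step 3: Compute denominator: E * t^3 = 170 * 3^3 = 4590
Step 4: w0 = numerator / denominator = 5.01215e+03 / 4590 = 1.092 um


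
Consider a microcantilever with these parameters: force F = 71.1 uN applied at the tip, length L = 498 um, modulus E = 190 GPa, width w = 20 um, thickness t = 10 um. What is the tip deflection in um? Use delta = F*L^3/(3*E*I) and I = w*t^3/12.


Step 1: Calculate the second moment of area.
I = w * t^3 / 12 = 20 * 10^3 / 12 = 1666.6667 um^4
Step 2: Convert E to consistent units (1 GPa = 1000 uN/um^2).
E = 190 GPa = 190000 uN/um^2
Step 3: Calculate tip deflection.
delta = F * L^3 / (3 * E * I)
delta = 71.1 * 498^3 / (3 * 190000 * 1666.6667)
delta = 9.2434 um


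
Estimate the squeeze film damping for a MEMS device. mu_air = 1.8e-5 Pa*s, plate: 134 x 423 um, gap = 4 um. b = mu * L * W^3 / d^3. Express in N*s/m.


Step 1: Convert to SI.
L = 134e-6 m, W = 423e-6 m, d = 4e-6 m
Step 2: W^3 = (423e-6)^3 = 7.57e-11 m^3
Step 3: d^3 = (4e-6)^3 = 6.40e-17 m^3
Step 4: b = 1.8e-5 * 134e-6 * 7.57e-11 / 6.40e-17
b = 2.85e-03 N*s/m


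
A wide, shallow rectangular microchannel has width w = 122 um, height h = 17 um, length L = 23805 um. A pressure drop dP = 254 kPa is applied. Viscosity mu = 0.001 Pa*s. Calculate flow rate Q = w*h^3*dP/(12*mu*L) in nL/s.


Step 1: Convert all dimensions to SI (meters).
w = 122e-6 m, h = 17e-6 m, L = 23805e-6 m, dP = 254e3 Pa
Step 2: Q = w * h^3 * dP / (12 * mu * L)
Q = 122e-6 * (17e-6)^3 * 254e3 / (12 * 0.001 * 23805e-6) = 5.3295542e-10 m^3/s
Step 3: Convert Q from m^3/s to nL/s (1 m^3 = 1e12 nL, so multiply by 1e12).
Q = 532.955 nL/s


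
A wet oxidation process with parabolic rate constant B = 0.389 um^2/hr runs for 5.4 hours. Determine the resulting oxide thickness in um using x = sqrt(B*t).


Step 1: Compute B*t = 0.389 * 5.4 = 2.1006
Step 2: x = sqrt(2.1006)
x = 1.449 um


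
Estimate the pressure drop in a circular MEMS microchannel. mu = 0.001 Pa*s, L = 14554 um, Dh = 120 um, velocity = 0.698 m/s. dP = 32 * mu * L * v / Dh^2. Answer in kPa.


Step 1: Convert to SI: L = 14554e-6 m, Dh = 120e-6 m
Step 2: dP = 32 * 0.001 * 14554e-6 * 0.698 / (120e-6)^2
Step 3: dP = 22574.87 Pa
Step 4: Convert to kPa: dP = 22.57 kPa


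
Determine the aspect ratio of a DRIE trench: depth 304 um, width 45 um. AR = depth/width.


Step 1: AR = depth / width
Step 2: AR = 304 / 45
AR = 6.8


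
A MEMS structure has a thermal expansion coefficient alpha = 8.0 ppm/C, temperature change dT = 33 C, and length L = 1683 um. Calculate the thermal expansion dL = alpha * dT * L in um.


Step 1: Convert CTE: alpha = 8.0 ppm/C = 8.0e-6 /C
Step 2: dL = 8.0e-6 * 33 * 1683
dL = 0.4443 um


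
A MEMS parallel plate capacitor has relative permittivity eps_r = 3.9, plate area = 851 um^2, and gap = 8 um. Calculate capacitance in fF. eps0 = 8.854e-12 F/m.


Step 1: Convert area to m^2: A = 851e-12 m^2
Step 2: Convert gap to m: d = 8e-6 m
Step 3: C = eps0 * eps_r * A / d
C = 8.854e-12 * 3.9 * 851e-12 / 8e-6
Step 4: Convert to fF (multiply by 1e15).
C = 3.67 fF
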